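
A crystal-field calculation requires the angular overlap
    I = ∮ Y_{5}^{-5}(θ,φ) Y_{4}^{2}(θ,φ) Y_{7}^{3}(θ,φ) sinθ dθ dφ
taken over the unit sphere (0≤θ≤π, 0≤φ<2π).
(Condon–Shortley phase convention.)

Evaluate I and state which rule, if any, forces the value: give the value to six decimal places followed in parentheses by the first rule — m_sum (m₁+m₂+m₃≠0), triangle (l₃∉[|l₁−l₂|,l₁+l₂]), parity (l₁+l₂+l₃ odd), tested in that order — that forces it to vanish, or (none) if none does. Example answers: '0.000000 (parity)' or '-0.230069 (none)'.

0.086594 (none)

Checks pass: Σm=0; 16 even; l₃=7∈[1,9].
(2·5+1)(2·4+1)(2·7+1) = 1485
Δ: 2! 8! 6! / 17! → 1/6126120
sum: t=0:+1/69120 t=1:−1/20736 t=2:+1/69120 = -1/51840
3j²(5 4 7; 0 0 0) = Δ·Π!·Σ² = 280/21879  (sign +1)
sum: t=2:+1/3870720 = 1/3870720
3j²(5 4 7; -5 2 3) = Δ·Π!·Σ² = 675/136136  (sign +1)
combine: 4πI² = 1485·280/21879·675/136136 = 50625/537251
take √, sign +1: I = 0.08659423
No selection rule forces the value: the integral is nonzero (none).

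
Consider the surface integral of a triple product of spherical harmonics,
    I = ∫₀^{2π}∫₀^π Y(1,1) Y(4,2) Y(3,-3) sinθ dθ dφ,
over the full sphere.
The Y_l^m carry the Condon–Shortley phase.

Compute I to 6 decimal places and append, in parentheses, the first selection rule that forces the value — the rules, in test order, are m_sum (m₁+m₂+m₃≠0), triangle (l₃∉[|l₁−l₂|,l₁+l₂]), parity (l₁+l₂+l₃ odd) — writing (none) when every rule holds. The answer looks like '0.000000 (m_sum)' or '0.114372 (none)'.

Checks pass: Σm=0; 8 even; l₃=3∈[3,5].
(2·1+1)(2·4+1)(2·3+1) = 189
Δ: 2! 0! 6! / 9! → 1/252
sum: t=1:−1/36 = -1/36
3j²(1 4 3; 0 0 0) = Δ·Π!·Σ² = 4/63  (sign +1)
sum: t=0:+1/1440 = 1/1440
3j²(1 4 3; 1 2 -3) = Δ·Π!·Σ² = 1/252  (sign +1)
combine: 4πI² = 189·4/63·1/252 = 1/21
take √, sign +1: I = 0.06155813
No selection rule forces the value: the integral is nonzero (none).

0.061558 (none)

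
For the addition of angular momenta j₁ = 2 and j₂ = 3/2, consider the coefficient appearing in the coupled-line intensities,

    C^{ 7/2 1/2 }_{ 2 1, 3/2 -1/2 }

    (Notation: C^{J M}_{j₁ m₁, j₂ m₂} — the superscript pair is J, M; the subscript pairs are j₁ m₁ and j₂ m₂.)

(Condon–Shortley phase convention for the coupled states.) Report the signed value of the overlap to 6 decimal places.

+0.585540

j₁+j₂−J=0  J+j₁−j₂=4  J−j₁+j₂=3  j₁+j₂+J+1=8
(j₁±m₁, j₂±m₂, J±M) = (3,1,1,2,4,3)
P² = 1728/35
sum k=0..0:
  [0] +1/12 = 1/12
S = 1/12
C² = P²·S² = 12/35 ; C = +0.585540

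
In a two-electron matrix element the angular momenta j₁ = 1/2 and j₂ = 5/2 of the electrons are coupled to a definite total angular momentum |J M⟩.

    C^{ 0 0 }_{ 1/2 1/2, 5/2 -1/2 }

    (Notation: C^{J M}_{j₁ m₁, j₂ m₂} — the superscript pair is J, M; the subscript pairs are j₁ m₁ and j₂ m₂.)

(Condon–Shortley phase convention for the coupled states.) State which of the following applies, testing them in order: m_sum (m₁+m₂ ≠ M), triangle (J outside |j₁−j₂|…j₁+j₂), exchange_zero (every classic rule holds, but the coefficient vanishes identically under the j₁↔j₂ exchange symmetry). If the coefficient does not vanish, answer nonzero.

m-sum: m₁+m₂ = 1/2+(-1/2) = 0, M = 0  ✓
triangle: need |j₁−j₂| ≤ J ≤ j₁+j₂, i.e. J ∈ [2, 3]; J = 0 is outside ✗ ⇒ coefficient is 0

triangle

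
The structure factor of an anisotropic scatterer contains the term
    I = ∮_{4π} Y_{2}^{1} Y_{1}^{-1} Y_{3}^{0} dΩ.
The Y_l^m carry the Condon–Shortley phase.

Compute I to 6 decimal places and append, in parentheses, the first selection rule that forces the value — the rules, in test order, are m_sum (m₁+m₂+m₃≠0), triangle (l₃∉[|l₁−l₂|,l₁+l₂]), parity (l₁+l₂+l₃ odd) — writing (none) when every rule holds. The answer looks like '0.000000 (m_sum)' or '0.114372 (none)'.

Rules hold: Σm=0, L=6 even, 1≤3≤3.
N = 5·3·7 = 105
Δ = 0!·4!·2!/7! = 1/105
Racah Σ t=0..0: t=0:+1/4 = 1/4
⇒ 3j(2 1 3; 0 0 0)² = 3/35, sgn -1
Racah Σ t=0..0: t=0:+1/12 = 1/12
⇒ 3j(2 1 3; 1 -1 0)² = 1/35, sgn -1
4πI² = N·(3j₀)²·(3jₘ)² = 9/35
I = +1·√(0.257143/4π) = 0.14304817
No selection rule forces the value: the integral is nonzero (none).

0.143048 (none)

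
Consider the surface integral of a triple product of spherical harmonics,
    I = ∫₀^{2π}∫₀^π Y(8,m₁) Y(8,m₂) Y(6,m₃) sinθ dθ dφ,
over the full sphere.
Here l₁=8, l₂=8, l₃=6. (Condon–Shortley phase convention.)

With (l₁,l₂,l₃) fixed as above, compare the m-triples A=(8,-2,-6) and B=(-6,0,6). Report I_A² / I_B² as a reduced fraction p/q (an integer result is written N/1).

Same 8,8,6: normalisation and zero-m 3j drop out of the ratio.
A: Δ: 10! 6! 6! / 23! → 1/13742520792; sum: t=0:+1/1881169920000 = 1/1881169920000; 3j²(8 8 6; 8 -2 -6) = Δ·Π!·Σ² = 4/7429  (sign +1)
B: Δ: 10! 6! 6! / 23! → 1/13742520792; sum: t=8:+1/41803776000 = 1/41803776000; 3j²(8 8 6; -6 0 6) = Δ·Π!·Σ² = 42/7429  (sign +1)
I_A²/I_B² = (4/7429)/(42/7429) = 2/21

2/21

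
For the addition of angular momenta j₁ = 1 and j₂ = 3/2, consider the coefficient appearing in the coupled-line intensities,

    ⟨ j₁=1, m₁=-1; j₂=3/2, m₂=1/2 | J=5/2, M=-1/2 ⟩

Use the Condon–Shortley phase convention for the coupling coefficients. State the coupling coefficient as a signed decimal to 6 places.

j₁+j₂−J=0  J+j₁−j₂=2  J−j₁+j₂=3  j₁+j₂+J+1=6
(j₁±m₁, j₂±m₂, J±M) = (0,2,2,1,2,3)
P² = 24/5
sum k=0..0:
  [0] +1/4 = 1/4
S = 1/4
C² = P²·S² = 3/10 ; C = +0.547723

+0.547723  (= +√(3/10))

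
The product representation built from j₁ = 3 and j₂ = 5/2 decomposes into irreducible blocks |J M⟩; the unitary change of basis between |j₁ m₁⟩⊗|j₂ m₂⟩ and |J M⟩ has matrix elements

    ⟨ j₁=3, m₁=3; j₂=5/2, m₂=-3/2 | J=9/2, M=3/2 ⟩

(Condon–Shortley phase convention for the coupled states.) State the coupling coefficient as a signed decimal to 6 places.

+0.322329

triangle: 1!×5!×4!/11! = 2880/39916800
(j±m)!: 6!×0!×1!×4!×6!×3! = 74649600
prefactor² = (2J+1)×Δ×N² = 4147200/77
  k=0: +1/(0!×1!×0!×1!×5!×3!) = 1/720
Σ = 1/720  ⇒  CG² = 4147200/77×(1/720)² = 8/77
CG = +√(8/77) = +0.322329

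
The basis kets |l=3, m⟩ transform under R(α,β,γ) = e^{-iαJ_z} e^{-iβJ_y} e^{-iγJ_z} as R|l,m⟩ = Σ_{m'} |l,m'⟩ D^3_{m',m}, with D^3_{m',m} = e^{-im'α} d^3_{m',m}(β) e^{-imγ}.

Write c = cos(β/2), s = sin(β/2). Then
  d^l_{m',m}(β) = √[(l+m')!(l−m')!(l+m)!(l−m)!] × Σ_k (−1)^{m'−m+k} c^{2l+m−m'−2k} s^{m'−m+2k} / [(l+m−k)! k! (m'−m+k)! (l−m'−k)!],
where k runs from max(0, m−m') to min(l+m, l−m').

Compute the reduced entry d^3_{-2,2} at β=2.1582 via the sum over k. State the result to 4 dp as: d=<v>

d^3_{-2,2}(β=2.1582) via the finite sum:
With c≡cos(β/2)=0.472122 and s≡sin(β/2)=0.881533, N=[1·120·120·1]^{1/2}=120.000000
k: max(0,(2)−(-2))=4 … min(3+(2),3−(-2))=5
  k=4: (−1)^0·120.0000/(24)·0.4721^2·0.8815^4 = +0.673028
  k=5: (−1)^1·120.0000/(120)·0.4721^0·0.8815^6 = -0.469280
d^3_{-2,2}(2.1582) = +0.673028 -0.469280 = +0.203748

d=0.2037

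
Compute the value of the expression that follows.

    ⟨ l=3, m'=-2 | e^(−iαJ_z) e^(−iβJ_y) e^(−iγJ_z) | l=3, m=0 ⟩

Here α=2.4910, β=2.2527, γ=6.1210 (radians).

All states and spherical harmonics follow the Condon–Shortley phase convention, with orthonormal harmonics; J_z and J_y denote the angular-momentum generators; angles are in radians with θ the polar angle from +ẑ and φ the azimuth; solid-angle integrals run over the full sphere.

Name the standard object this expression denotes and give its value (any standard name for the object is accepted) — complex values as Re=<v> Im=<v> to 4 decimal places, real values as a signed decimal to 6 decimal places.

Wigner D-matrix element, Re=-0.1386 Im=0.5014

This is a Wigner D-matrix element — the rotation-matrix element ⟨l m'| R(α,β,γ) |l m⟩ in the angular-momentum basis.
D^3_{-2,0}(2.4910,2.2527,6.1210) = e^{-i·-2·2.4910}·d^3_{-2,0}(2.2527)·e^{-i·0·6.1210}. Compute d first:
Half-angle: c=0.429958, s=0.902849. N=√(1·120·6·6)=65.726707
k∈{2,3} keeps every argument non-negative
  k=2: (−1)^0·65.7267/(12)·0.4300^4·0.9028^2 = +0.152579
  k=3: (−1)^1·65.7267/(12)·0.4300^2·0.9028^4 = -0.672780
d^3_{-2,0}(2.2527) = +0.152579 -0.672780 = -0.520201
Attach z-rotation phases: D = e^{-i(-2)(2.4910)}·(-0.520201)·e^{-i(0)(6.1210)} = -0.138559+0.501408i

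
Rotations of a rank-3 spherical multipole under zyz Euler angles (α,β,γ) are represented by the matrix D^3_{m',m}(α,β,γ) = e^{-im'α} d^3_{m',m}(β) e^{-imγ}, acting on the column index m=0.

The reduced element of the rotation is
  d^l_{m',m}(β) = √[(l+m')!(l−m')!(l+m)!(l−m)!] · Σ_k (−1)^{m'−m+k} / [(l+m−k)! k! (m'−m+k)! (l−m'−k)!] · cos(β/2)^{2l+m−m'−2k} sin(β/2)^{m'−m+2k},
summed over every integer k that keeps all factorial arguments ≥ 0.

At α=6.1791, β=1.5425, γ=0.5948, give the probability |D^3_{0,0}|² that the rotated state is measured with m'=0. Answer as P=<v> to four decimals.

P=0.0018

D^3_{0,0}(6.1791,1.5425,0.5948) = e^{-i·0·6.1791}·d^3_{0,0}(1.5425)·e^{-i·0·0.5948}. Compute d first:
With c≡cos(β/2)=0.717040 and s≡sin(β/2)=0.697032, N=[6·6·6·6]^{1/2}=36.000000
Admissible k: 0..3 (factorial args all ≥0)
  k=0: (−1)^0·36.0000/(36)·0.7170^6·0.6970^0 = +0.135913
  k=1: (−1)^1·36.0000/(4)·0.7170^4·0.6970^2 = -1.155903
  k=2: (−1)^2·36.0000/(4)·0.7170^2·0.6970^4 = +1.092296
  k=3: (−1)^3·36.0000/(36)·0.7170^0·0.6970^6 = -0.114688
d^3_{0,0}(1.5425) = +0.135913 -1.155903 +1.092296 -0.114688 = -0.042382
|D^3_{0,0}|² = |d^3_{0,0}(β)|² = (-0.042382)² = 0.001796 (the z-rotation phases have unit modulus)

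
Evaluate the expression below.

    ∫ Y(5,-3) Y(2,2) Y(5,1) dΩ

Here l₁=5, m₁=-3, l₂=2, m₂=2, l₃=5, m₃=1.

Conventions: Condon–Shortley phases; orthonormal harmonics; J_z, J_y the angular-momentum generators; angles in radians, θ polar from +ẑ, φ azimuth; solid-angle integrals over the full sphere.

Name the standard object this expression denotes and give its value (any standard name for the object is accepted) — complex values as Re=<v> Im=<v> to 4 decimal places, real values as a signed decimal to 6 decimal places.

Gaunt coefficient, +0.171169

This is a Gaunt coefficient — the integral of a triple product of spherical harmonics over the sphere.
m-sum 0 ✓  L=12 even ✓  3≤5≤7 ✓
Π(2lᵢ+1) = 11×5×11 = 605
triangle coeff Δ(5,2,5) = 1/38610
Σ_t [0,2]: t=0:+1/2880 t=1:−1/576 t=2:+1/2880 = -1/960
(3j)²=10/429 [(5 2 5; 0 0 0)], sign=+1
Σ_t [2,2]: t=2:+1/5760 = 1/5760
(3j)²=56/2145 [(5 2 5; -3 2 1)], sign=+1
⇒ 4πI² = 560/1521
I = (+1)√(560/1521/(4π)) = 0.17116875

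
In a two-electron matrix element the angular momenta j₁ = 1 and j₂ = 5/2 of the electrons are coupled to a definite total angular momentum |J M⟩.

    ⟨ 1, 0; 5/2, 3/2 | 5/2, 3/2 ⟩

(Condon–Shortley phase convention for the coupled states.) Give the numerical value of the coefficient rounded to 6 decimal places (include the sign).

√[6·1!1!4!/7! · 1!1!4!1!4!1!] = √(576/35)
  +(−1)^0/∏(0,1,1,4,0,0)! = 1/24  (running 1/24)
  +(−1)^1/∏(1,0,0,3,1,1)! = -1/6  (running -1/8)
⟨..|..⟩ = √(576/35)·(-1/8) = -0.507093

−√(9/35) ≈ -0.507093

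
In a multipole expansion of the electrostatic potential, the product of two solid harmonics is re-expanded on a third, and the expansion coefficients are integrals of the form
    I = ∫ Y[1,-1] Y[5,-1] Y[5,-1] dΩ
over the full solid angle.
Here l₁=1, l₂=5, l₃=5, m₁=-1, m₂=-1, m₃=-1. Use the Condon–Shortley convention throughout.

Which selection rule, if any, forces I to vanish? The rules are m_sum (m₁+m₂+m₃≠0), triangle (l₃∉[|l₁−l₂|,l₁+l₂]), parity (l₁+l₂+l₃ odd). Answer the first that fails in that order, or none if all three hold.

m_sum

azimuthal sum: -1 − 1 − 1 = -3  ✗
4 ≤ 5 ≤ 6 (triangle on l)
L = 1 + 5 + 5 = 11 (odd)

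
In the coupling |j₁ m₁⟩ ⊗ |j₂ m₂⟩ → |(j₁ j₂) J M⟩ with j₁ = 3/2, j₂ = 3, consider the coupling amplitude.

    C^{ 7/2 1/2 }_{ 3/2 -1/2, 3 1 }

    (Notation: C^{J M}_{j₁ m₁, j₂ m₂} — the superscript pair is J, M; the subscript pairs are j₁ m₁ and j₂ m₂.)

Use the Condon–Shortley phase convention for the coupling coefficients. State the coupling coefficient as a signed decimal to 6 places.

-0.534522  (= −√(2/7))

triangle: 1!*2!*5!/9! = 240/362880
(j±m)!: 1!*2!*4!*2!*4!*3! = 13824
prefactor² = (2J+1)*Δ*N² = 512/7
  k=0: +1/(0!*1!*2!*4!*0!*1!) = 1/48
  k=1: −1/(1!*0!*1!*3!*1!*2!) = -1/12
Σ = -1/16  ⇒  CG² = 512/7*(-1/16)² = 2/7
CG = −√(2/7) = -0.534522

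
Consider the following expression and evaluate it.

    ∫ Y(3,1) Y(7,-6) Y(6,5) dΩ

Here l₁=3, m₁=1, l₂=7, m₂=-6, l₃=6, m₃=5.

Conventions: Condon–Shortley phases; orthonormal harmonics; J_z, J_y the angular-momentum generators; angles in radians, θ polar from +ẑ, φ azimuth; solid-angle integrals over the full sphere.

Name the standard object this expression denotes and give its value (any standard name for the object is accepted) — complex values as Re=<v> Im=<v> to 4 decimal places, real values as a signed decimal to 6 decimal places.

This is a Gaunt coefficient — the integral of a triple product of spherical harmonics over the sphere.
Rules hold: Σm=0, L=16 even, 4≤6≤10.
N = 7·15·13 = 1365
Δ = 4!·2!·10!/17! = 1/2042040
Racah Σ t=1..3: t=1:−1/207360 t=2:+1/57600 t=3:−1/207360 = 1/129600
⇒ 3j(3 7 6; 0 0 0)² = 168/12155, sgn +1
Racah Σ t=0..1: t=0:+1/17418240 t=1:−1/21772800 = 1/87091200
⇒ 3j(3 7 6; 1 -6 5)² = 11/14280, sgn -1
4πI² = N·(3j₀)²·(3jₘ)² = 21/1445
I = -1·√(0.0145329/4π) = -0.03400719

Gaunt coefficient, -0.034007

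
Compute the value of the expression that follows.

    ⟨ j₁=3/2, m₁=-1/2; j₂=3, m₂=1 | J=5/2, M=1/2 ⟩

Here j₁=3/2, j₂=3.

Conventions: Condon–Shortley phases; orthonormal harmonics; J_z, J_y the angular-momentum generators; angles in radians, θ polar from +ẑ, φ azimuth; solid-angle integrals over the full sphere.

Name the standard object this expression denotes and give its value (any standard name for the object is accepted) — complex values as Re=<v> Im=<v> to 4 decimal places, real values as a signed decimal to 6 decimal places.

This is a Clebsch–Gordan (vector-coupling) coefficient.
√[6·2!1!4!/8! · 1!2!4!2!3!2!] = √(288/35)
  +(−1)^1/∏(1,1,1,3,0,1)! = -1/6  (running -1/6)
  +(−1)^2/∏(2,0,0,2,1,2)! = 1/8  (running -1/24)
⟨..|..⟩ = √(288/35)·(-1/24) = -0.119523

Clebsch–Gordan coefficient, −√(1/70) ≈ -0.119523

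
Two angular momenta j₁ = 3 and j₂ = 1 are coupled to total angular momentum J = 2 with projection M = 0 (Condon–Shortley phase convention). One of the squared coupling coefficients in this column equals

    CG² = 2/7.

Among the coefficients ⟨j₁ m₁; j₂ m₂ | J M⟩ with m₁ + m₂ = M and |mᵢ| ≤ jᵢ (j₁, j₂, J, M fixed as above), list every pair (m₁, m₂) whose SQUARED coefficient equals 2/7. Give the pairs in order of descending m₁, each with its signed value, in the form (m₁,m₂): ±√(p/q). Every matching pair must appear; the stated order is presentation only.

Admissible pairs with m₁+m₂ = M = 0: (-1,1), (0,0), (1,-1)
  (m₁,m₂)=(1,-1): CG² = 2/7, CG = +√(2/7)   ← matches the target
  (m₁,m₂)=(0,0): CG² = 3/7, CG = −√(3/7)
  (m₁,m₂)=(-1,1): CG² = 2/7, CG = +√(2/7)   ← matches the target
Pairs with CG² = 2/7: (1,-1): +√(2/7); (-1,1): +√(2/7)

(1,-1): +√(2/7); (-1,1): +√(2/7)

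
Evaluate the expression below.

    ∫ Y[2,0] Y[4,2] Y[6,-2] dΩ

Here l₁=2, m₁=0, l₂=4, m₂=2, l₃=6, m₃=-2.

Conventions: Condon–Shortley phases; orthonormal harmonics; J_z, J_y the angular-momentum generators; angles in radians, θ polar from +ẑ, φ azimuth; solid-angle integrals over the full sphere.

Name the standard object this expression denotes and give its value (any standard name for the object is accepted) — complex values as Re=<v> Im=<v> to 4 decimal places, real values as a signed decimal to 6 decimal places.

This is a Gaunt coefficient — the integral of a triple product of spherical harmonics over the sphere.
Rules hold: Σm=0, L=12 even, 2≤6≤6.
N = 5·9·13 = 585
Δ = 0!·4!·8!/13! = 1/6435
Racah Σ t=0..0: t=0:+1/2304 = 1/2304
⇒ 3j(2 4 6; 0 0 0)² = 5/143, sgn +1
Racah Σ t=0..0: t=0:+1/5760 = 1/5760
⇒ 3j(2 4 6; 0 2 -2)² = 56/2145, sgn +1
4πI² = N·(3j₀)²·(3jₘ)² = 840/1573
I = +1·√(0.534011/4π) = 0.20614383

Gaunt coefficient, +0.206144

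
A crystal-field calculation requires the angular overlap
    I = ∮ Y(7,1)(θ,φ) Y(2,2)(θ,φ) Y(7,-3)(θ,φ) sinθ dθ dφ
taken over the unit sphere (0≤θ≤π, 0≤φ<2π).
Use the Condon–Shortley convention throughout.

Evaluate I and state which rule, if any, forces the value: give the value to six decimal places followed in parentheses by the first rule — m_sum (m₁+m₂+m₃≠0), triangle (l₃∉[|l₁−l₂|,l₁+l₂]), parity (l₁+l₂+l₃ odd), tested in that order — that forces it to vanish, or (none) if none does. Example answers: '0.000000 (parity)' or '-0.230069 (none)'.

Checks pass: Σm=0; 16 even; l₃=7∈[5,9].
(2·7+1)(2·2+1)(2·7+1) = 1125
Δ: 2! 12! 2! / 17! → 1/185640
sum: t=0:+1/2419200 t=1:−1/518400 t=2:+1/2419200 = -1/907200
3j²(7 2 7; 0 0 0) = Δ·Π!·Σ² = 56/3315  (sign +1)
sum: t=2:+1/3870720 = 1/3870720
3j²(7 2 7; 1 2 -3) = Δ·Π!·Σ² = 135/6188  (sign +1)
combine: 4πI² = 1125·56/3315·135/6188 = 20250/48841
take √, sign +1: I = 0.18164160
No selection rule forces the value: the integral is nonzero (none).

0.181642 (none)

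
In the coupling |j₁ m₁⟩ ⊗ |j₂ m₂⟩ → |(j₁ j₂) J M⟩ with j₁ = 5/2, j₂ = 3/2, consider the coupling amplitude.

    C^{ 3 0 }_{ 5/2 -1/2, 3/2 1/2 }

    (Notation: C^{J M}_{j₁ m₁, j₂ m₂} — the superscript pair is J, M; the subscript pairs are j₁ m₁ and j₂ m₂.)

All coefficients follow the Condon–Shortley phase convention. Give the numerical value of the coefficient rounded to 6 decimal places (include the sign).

√[7·1!4!2!/8! · 2!3!2!1!3!3!] = √(36/5)
  +(−1)^0/∏(0,1,3,2,1,0)! = 1/12  (running 1/12)
  +(−1)^1/∏(1,0,2,1,2,1)! = -1/4  (running -1/6)
⟨..|..⟩ = √(36/5)·(-1/6) = -0.447214

−√(1/5) = -0.447214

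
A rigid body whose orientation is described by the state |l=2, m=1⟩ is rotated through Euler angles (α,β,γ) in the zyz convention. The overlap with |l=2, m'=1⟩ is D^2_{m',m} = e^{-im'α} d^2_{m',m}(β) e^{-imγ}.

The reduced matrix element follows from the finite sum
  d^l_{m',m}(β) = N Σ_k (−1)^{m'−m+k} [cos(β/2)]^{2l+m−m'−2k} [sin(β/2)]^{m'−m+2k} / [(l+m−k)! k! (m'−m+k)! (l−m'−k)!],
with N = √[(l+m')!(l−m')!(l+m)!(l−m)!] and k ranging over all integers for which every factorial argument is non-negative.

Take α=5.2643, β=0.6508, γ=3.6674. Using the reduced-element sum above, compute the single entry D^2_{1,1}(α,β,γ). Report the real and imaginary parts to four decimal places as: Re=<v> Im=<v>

Re=-0.4676 Im=-0.2512

First d^2_{1,1}(β=0.6508), then the phase factors e^{-i(1)α} and e^{-i(1)γ}:
c=cos(0.650800/2)=0.947523, s=sin(0.650800/2)=0.319688; N=√[6·1·6·1]=6.000000
k∈{0,1} keeps every argument non-negative
  k=0: (−1)^0·6.0000/(6)·0.9475^4·0.3197^0 = +0.806044
  k=1: (−1)^1·6.0000/(2)·0.9475^2·0.3197^2 = -0.275266
d^2_{1,1}(0.6508) = +0.806044 -0.275266 = +0.530778
Phases: e^{-i·(1)·5.2643}=+0.524315+0.851524i, e^{-i·(1)·3.6674}=-0.864919+0.501911i ⇒ D=-0.467552-0.251238i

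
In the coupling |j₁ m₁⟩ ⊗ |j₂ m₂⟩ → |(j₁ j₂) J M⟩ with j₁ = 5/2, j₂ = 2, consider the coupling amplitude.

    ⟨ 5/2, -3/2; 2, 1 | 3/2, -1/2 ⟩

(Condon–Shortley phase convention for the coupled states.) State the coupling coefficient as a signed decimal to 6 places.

triangle: 3!*2!*1!/7! = 12/5040
(j±m)!: 1!*4!*3!*1!*1!*2! = 288
prefactor² = (2J+1)*Δ*N² = 96/35
  k=2: +1/(2!*1!*2!*1!*0!*0!) = 1/4
  k=3: −1/(3!*0!*1!*0!*1!*1!) = -1/6
Σ = 1/12  ⇒  CG² = 96/35*(1/12)² = 2/105
CG = +√(2/105) = +0.138013

+√(2/105) = +0.138013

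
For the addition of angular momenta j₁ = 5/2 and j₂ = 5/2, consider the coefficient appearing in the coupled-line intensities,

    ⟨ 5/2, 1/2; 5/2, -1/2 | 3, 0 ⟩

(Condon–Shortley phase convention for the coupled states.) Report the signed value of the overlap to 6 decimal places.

triangle: 2!×3!×3!/9! = 72/362880
(j±m)!: 3!×2!×2!×3!×3!×3! = 5184
prefactor² = (2J+1)×Δ×N² = 36/5
  k=0: +1/(0!×2!×2!×2!×1!×1!) = 1/8
  k=1: −1/(1!×1!×1!×1!×2!×2!) = -1/4
  k=2: +1/(2!×0!×0!×0!×3!×3!) = 1/72
Σ = -1/9  ⇒  CG² = 36/5×(-1/9)² = 4/45
CG = −√(4/45) = -0.298142

-0.298142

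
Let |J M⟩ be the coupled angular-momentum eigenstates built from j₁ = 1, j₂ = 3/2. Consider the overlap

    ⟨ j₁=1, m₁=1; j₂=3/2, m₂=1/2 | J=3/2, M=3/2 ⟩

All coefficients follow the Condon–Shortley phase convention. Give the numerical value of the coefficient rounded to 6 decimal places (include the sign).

+√(2/5) = +0.632456

√[4·1!1!2!/5! · 2!0!2!1!3!0!] = √(8/5)
  +(−1)^0/∏(0,1,0,2,1,0)! = 1/2  (running 1/2)
⟨..|..⟩ = √(8/5)·(1/2) = +0.632456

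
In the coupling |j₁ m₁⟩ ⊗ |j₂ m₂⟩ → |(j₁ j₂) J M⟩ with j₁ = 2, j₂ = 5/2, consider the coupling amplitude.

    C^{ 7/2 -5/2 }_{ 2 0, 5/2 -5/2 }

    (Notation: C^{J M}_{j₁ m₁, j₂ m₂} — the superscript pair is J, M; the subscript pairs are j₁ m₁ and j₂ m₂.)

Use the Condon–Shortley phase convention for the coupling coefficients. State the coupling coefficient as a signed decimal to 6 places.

+√(10/21) ≈ +0.690066

triangle: 1!×3!×4!/9! = 144/362880
(j±m)!: 2!×2!×0!×5!×1!×6! = 345600
prefactor² = (2J+1)×Δ×N² = 7680/7
  k=0: +1/(0!×1!×2!×0!×1!×4!) = 1/48
Σ = 1/48  ⇒  CG² = 7680/7×(1/48)² = 10/21
CG = +√(10/21) = +0.690066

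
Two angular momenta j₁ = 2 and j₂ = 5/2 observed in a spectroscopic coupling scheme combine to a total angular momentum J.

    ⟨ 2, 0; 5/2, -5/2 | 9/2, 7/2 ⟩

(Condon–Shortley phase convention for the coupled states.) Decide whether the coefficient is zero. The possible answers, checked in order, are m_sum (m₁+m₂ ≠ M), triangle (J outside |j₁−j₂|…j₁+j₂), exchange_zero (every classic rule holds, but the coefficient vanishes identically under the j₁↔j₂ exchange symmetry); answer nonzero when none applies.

m_sum

m-sum: m₁+m₂ = 0+(-5/2) = -5/2, M = 7/2  ✗ ⇒ coefficient is 0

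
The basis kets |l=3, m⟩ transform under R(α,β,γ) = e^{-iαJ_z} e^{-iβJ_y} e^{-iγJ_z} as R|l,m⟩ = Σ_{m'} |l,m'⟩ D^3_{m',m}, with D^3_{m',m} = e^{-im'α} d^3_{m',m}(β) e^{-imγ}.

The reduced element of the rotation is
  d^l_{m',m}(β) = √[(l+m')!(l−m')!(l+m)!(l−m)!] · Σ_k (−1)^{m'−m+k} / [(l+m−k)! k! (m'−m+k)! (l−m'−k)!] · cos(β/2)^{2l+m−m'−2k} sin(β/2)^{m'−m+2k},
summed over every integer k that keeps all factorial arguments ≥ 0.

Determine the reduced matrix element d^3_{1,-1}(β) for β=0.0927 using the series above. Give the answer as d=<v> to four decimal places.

d=0.0128

d^3_{1,-1}(β=0.0927) via the finite sum:
Half-angle: c=0.998926, s=0.046333. N=√(24·2·2·24)=48.000000
The bounds max(0,m−m')=0 and min(l+m,l−m')=2 give 3 terms
  k=0: (−1)^2·48.0000/(8)·0.9989^4·0.0463^2 = +0.012825
  k=1: (−1)^3·48.0000/(6)·0.9989^2·0.0463^4 = -0.000037
  k=2: (−1)^4·48.0000/(48)·0.9989^0·0.0463^6 = +0.000000
d^3_{1,-1}(0.0927) = +0.012825 -0.000037 +0.000000 = +0.012789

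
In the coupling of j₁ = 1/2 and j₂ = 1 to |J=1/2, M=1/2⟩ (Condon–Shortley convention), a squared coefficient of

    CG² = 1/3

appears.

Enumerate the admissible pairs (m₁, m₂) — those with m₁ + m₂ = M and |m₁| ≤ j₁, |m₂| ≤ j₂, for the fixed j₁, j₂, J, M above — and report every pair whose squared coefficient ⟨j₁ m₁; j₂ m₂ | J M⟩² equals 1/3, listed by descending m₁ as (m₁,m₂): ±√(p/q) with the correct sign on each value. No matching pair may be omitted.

Admissible pairs with m₁+m₂ = M = 1/2: (-1/2,1), (1/2,0)
  (m₁,m₂)=(1/2,0): CG² = 1/3, CG = +√(1/3)   ← matches the target
  (m₁,m₂)=(-1/2,1): CG² = 2/3, CG = −√(2/3)
Pairs with CG² = 1/3: (1/2,0): +√(1/3)

(1/2,0): +√(1/3)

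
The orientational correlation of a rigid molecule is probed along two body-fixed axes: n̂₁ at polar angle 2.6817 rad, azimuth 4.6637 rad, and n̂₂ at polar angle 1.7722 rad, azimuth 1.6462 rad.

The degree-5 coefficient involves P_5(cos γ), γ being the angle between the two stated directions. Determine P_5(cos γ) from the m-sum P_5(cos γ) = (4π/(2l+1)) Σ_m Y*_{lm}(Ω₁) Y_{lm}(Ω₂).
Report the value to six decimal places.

-0.340578

Term-by-term m-sum for l=5 (normalisation 4π/11 = 1.142397):
  m=-5: Y*=(-0.001927, -0.007759)  Y=(-0.154285, -0.389649)  product (-0.002726, 0.001948)
  m=-4: Y*=(-0.050080, 0.009879)  Y=(-0.258365, 0.080379)  product (0.012145, -0.006578)
  m=-3: Y*=(0.027416, 0.186357)  Y=(-0.046695, -0.202891)  product (0.036530, -0.014264)
  m=-2: Y*=(0.419554, -0.040985)  Y=(-0.283139, 0.043026)  product (-0.117029, 0.029656)
  m=-1: Y*=(-0.022824, -0.468408)  Y=(-0.011191, -0.148128)  product (-0.069129, 0.008623)
  m=+0: Y*=(0.061535, -0.000000)  Y=(-0.287754, 0.000000)  product (-0.017707, 0.000000)
  m=+1: Y*=(0.022824, -0.468408)  Y=(0.011191, -0.148128)  product (-0.069129, -0.008623)
  m=+2: Y*=(0.419554, 0.040985)  Y=(-0.283139, -0.043026)  product (-0.117029, -0.029656)
  m=+3: Y*=(-0.027416, 0.186357)  Y=(0.046695, -0.202891)  product (0.036530, 0.014264)
  m=+4: Y*=(-0.050080, -0.009879)  Y=(-0.258365, -0.080379)  product (0.012145, 0.006578)
  m=+5: Y*=(0.001927, -0.007759)  Y=(0.154285, -0.389649)  product (-0.002726, -0.001948)
Σ over m = (-0.298125, 0.000000); ×(4π/11) → (-0.340578, 0.000000). Real part: -0.340578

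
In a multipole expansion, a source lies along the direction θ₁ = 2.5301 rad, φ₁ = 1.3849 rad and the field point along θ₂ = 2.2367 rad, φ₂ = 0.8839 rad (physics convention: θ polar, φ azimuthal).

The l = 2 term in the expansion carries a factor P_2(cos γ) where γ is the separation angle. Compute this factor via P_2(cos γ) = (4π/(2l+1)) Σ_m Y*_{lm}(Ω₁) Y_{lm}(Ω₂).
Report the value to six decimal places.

0.719825

Term-by-term m-sum for l=2 (normalisation 4π/5 = 2.513274):
  m=-2: Y*=-0.11861 + 0.04625j  Y=-0.04675 - 0.23424j  product 0.01638 + 0.02562j
  m=-1: Y*=-0.06712 - 0.35689j  Y=-0.23799 + 0.29019j  product 0.11954 + 0.06546j
  m=+0: Y*=0.31894 + 0.00000j  Y=0.04571 + 0.00000j  product 0.01458 + 0.00000j
  m=+1: Y*=0.06712 - 0.35689j  Y=0.23799 + 0.29019j  product 0.11954 - 0.06546j
  m=+2: Y*=-0.11861 - 0.04625j  Y=-0.04675 + 0.23424j  product 0.01638 - 0.02562j
Total Σ_m = 0.28641 - 0.00000j. Multiply by 2.513274: 0.71982 - 0.00000j. P_2(cos γ) = 0.719825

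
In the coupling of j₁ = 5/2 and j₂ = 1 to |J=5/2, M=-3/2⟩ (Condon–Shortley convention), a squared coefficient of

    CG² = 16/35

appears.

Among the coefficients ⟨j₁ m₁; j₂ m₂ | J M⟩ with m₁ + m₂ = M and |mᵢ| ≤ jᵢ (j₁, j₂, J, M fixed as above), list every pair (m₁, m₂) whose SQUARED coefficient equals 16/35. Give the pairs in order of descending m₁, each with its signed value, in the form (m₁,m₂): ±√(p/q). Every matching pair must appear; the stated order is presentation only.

(-1/2,-1): +√(16/35)

Admissible pairs with m₁+m₂ = M = -3/2: (-5/2,1), (-3/2,0), (-1/2,-1)
  (m₁,m₂)=(-1/2,-1): CG² = 16/35, CG = +√(16/35)   ← matches the target
  (m₁,m₂)=(-3/2,0): CG² = 9/35, CG = −√(9/35)
  (m₁,m₂)=(-5/2,1): CG² = 2/7, CG = −√(2/7)
Pairs with CG² = 16/35: (-1/2,-1): +√(16/35)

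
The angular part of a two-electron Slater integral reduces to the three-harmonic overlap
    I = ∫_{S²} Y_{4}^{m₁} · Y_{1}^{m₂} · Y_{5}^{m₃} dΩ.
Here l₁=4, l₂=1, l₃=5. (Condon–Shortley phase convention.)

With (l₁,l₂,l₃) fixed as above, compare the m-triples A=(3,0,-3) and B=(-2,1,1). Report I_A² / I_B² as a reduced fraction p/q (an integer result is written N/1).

8/3

Shared (l₁,l₂,l₃)=(4,1,5): N and (l;000)² cancel in I_A²/I_B².
A: Δ = 0!·8!·2!/11! = 1/495; Racah Σ t=0..0: t=0:+1/5040 = 1/5040; ⇒ 3j(4 1 5; 3 0 -3)² = 16/495, sgn +1
B: Δ = 0!·8!·2!/11! = 1/495; Racah Σ t=0..0: t=0:+1/2880 = 1/2880; ⇒ 3j(4 1 5; -2 1 1)² = 2/165, sgn +1
I_A²/I_B² = (16/495)/(2/165) = 8/3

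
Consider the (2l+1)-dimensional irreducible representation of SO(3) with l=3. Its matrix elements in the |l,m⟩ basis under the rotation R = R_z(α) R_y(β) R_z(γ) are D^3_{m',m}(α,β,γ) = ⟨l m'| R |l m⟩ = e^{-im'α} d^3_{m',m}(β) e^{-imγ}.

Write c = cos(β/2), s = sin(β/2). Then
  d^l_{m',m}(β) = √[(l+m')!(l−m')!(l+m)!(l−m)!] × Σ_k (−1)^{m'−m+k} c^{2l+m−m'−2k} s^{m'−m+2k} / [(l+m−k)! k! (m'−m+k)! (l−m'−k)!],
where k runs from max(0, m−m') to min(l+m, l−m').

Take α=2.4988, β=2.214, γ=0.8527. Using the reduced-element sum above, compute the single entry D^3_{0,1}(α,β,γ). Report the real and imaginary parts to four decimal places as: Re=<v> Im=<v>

Split into d^3_{0,1}(β=2.2140) × two z-phases.
With c≡cos(β/2)=0.447347 and s≡sin(β/2)=0.894361, N=[6·6·24·2]^{1/2}=41.569219
The bounds max(0,m−m')=1 and min(l+m,l−m')=3 give 3 terms
  k=1: (−1)^0·41.5692/(12)·0.4473^5·0.8944^1 = +0.055504
  k=2: (−1)^1·41.5692/(4)·0.4473^3·0.8944^3 = -0.665553
  k=3: (−1)^2·41.5692/(12)·0.4473^1·0.8944^5 = +0.886744
d^3_{0,1}(2.2140) = +0.055504 -0.665553 +0.886744 = +0.276695
D = (+1.000000+0.000000i)·(+0.276695)·(+0.657952-0.753060i) = +0.182052-0.208368i

Re=0.1821 Im=-0.2084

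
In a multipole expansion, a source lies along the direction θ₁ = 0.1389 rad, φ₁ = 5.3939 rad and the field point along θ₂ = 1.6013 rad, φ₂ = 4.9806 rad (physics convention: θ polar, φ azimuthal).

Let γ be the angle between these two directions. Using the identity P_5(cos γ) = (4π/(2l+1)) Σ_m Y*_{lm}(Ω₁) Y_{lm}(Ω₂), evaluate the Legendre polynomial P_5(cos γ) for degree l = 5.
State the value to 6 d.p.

0.173192

Expand P_5 via completeness: Σ_{m} conj(Y_{5,m}) at Ω₁ times Y_{5,m} at Ω₂ —
  m=-5: Y*=-0.00001 + 0.00002j  Y=0.45089 + 0.10545j  product -0.00001 + 0.00001j
  m=-4: Y*=-0.00049 + 0.00022j  Y=-0.02134 + 0.03925j  product 0.00000 - 0.00002j
  m=-3: Y*=-0.00640 - 0.00328j  Y=0.24685 + 0.23753j  product -0.00080 - 0.00233j
  m=-2: Y*=-0.01289 - 0.06116j  Y=-0.04426 + 0.02632j  product 0.00218 + 0.00237j
  m=-1: Y*=0.20870 - 0.25729j  Y=0.08373 + 0.30467j  product 0.09586 + 0.04204j
  m=+0: Y*=0.80494 + 0.00000j  Y=-0.05327 + 0.00000j  product -0.04288 + 0.00000j
  m=+1: Y*=-0.20870 - 0.25729j  Y=-0.08373 + 0.30467j  product 0.09586 - 0.04204j
  m=+2: Y*=-0.01289 + 0.06116j  Y=-0.04426 - 0.02632j  product 0.00218 - 0.00237j
  m=+3: Y*=0.00640 - 0.00328j  Y=-0.24685 + 0.23753j  product -0.00080 + 0.00233j
  m=+4: Y*=-0.00049 - 0.00022j  Y=-0.02134 - 0.03925j  product 0.00000 + 0.00002j
  m=+5: Y*=0.00001 + 0.00002j  Y=-0.45089 + 0.10545j  product -0.00001 - 0.00001j
Total Σ_m = 0.15160 - 0.00000j. Multiply by 1.142397: 0.17319 - 0.00000j. P_5(cos γ) = 0.173192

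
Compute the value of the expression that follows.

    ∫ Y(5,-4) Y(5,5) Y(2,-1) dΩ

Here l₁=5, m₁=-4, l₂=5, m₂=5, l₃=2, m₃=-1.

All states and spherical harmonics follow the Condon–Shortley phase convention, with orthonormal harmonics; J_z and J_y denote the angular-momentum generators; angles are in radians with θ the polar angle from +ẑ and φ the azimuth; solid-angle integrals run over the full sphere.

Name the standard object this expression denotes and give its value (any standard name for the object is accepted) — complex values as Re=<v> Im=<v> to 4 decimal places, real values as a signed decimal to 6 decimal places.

This is a Gaunt coefficient — the integral of a triple product of spherical harmonics over the sphere.
Checks pass: Σm=0; 12 even; l₃=2∈[0,10].
(2·5+1)(2·5+1)(2·2+1) = 605
Δ: 8! 2! 2! / 13! → 1/38610
sum: t=3:−1/2880 t=4:+1/576 t=5:−1/2880 = 1/960
3j²(5 5 2; 0 0 0) = Δ·Π!·Σ² = 10/429  (sign +1)
sum: t=8:+1/80640 = 1/80640
3j²(5 5 2; -4 5 -1) = Δ·Π!·Σ² = 9/286  (sign -1)
combine: 4πI² = 605·10/429·9/286 = 75/169
take √, sign -1: I = -0.18792404

Gaunt coefficient, -0.187924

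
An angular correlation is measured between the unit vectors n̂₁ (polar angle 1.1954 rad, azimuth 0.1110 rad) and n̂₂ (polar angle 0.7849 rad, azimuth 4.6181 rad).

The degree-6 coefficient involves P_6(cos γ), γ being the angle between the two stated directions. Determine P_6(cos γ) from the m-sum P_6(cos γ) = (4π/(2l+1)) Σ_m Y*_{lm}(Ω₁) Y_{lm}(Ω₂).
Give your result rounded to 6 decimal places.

-0.214199

Summing Y*_{l m}(θ₁,φ₁)·Y_{l m}(θ₂,φ₂) over m ∈ [−6, 6]; prefactor 4π/(2·6+1) = 0.966644:
  term(m=-6) = (-0.006273, -0.017787)   from Y*(Ω₁)=(0.246334, 0.193560), Y(Ω₂)=(-0.050825, -0.032272)
  term(m=-5) = (-0.076379, 0.046237)   from Y*(Ω₁)=(0.363483, 0.225361), Y(Ω₂)=(-0.094816, 0.185991)
  term(m=-4) = (0.034967, 0.037562)   from Y*(Ω₁)=(0.115549, 0.054964), Y(Ω₂)=(0.372879, 0.147704)
  term(m=-3) = (-0.068893, 0.097349)   from Y*(Ω₁)=(-0.276516, -0.095642), Y(Ω₂)=(0.113766, -0.391406)
  term(m=-2) = (0.008915, 0.003881)   from Y*(Ω₁)=(-0.226416, -0.051107), Y(Ω₂)=(-0.041146, -0.007852)
  term(m=-1) = (0.016132, -0.077476)   from Y*(Ω₁)=(0.218371, 0.024339), Y(Ω₂)=(0.033910, -0.358569)
  term(m=+0) = (-0.038528, 0.000000)   from Y*(Ω₁)=(0.253240, -0.000000), Y(Ω₂)=(-0.152140, 0.000000)
  term(m=+1) = (0.016132, 0.077476)   from Y*(Ω₁)=(-0.218371, 0.024339), Y(Ω₂)=(-0.033910, -0.358569)
  term(m=+2) = (0.008915, -0.003881)   from Y*(Ω₁)=(-0.226416, 0.051107), Y(Ω₂)=(-0.041146, 0.007852)
  term(m=+3) = (-0.068893, -0.097349)   from Y*(Ω₁)=(0.276516, -0.095642), Y(Ω₂)=(-0.113766, -0.391406)
  term(m=+4) = (0.034967, -0.037562)   from Y*(Ω₁)=(0.115549, -0.054964), Y(Ω₂)=(0.372879, -0.147704)
  term(m=+5) = (-0.076379, -0.046237)   from Y*(Ω₁)=(-0.363483, 0.225361), Y(Ω₂)=(0.094816, 0.185991)
  term(m=+6) = (-0.006273, 0.017787)   from Y*(Ω₁)=(0.246334, -0.193560), Y(Ω₂)=(-0.050825, 0.032272)
Accumulated sum (-0.221590, 0.000000); after 4π/(2l+1) scaling, (-0.214199, 0.000000) ⇒ P_6 = -0.214199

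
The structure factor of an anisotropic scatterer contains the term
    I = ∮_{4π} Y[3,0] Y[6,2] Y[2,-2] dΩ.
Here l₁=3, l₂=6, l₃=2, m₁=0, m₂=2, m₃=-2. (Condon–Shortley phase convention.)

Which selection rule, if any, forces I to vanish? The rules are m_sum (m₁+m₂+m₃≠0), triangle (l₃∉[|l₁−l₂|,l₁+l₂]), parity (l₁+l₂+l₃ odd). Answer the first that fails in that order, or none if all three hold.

Σmᵢ = 0  ✓
l₃∈[|l₁−l₂|,l₁+l₂]=[3,9] required, l₃=2 fails  ✗
Σlᵢ = 11 ⇒ odd

triangle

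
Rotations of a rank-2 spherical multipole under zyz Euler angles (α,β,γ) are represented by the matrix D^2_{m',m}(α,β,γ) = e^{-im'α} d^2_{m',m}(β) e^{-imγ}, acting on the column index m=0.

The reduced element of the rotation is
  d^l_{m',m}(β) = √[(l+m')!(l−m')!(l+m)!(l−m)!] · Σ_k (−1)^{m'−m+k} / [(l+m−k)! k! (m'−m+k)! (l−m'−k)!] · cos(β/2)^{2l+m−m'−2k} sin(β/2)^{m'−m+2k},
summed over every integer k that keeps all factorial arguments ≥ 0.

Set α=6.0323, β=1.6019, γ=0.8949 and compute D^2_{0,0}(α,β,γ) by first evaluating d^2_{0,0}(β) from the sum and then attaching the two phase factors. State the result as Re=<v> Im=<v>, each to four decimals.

Re=-0.4985 Im=0.0000

D^2_{0,0}(6.0323,1.6019,0.8949) = e^{-i·0·6.0323}·d^2_{0,0}(1.6019)·e^{-i·0·0.8949}. Compute d first:
c=cos(1.601900/2)=0.696025, s=sin(1.601900/2)=0.718018; N=√[2·2·2·2]=4.000000
k∈{0,1,2} keeps every argument non-negative
  k=0: (−1)^0·4.0000/(4)·0.6960^4·0.7180^0 = +0.234692
  k=1: (−1)^1·4.0000/(1)·0.6960^2·0.7180^2 = -0.999033
  k=2: (−1)^2·4.0000/(4)·0.6960^0·0.7180^4 = +0.265791
d^2_{0,0}(1.6019) = +0.234692 -0.999033 +0.265791 = -0.498549
Phases: e^{-i·(0)·6.0323}=+1.000000+0.000000i, e^{-i·(0)·0.8949}=+1.000000+0.000000i ⇒ D=-0.498549+0.000000i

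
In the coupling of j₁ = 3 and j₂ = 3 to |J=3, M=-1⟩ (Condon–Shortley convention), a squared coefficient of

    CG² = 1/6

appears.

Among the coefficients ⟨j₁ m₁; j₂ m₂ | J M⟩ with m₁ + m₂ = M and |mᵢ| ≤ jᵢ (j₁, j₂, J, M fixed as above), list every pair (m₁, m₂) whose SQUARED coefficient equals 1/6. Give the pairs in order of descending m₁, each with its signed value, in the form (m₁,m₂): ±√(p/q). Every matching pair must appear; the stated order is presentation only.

Admissible pairs with m₁+m₂ = M = -1: (-3,2), (-2,1), (-1,0), (0,-1), (1,-2), (2,-3)
  (m₁,m₂)=(2,-3): CG² = 1/3, CG = +√(1/3)
  (m₁,m₂)=(1,-2): CG² = 0/1, CG = 0
  (m₁,m₂)=(0,-1): CG² = 1/6, CG = −√(1/6)   ← matches the target
  (m₁,m₂)=(-1,0): CG² = 1/6, CG = +√(1/6)   ← matches the target
  (m₁,m₂)=(-2,1): CG² = 0/1, CG = 0
  (m₁,m₂)=(-3,2): CG² = 1/3, CG = −√(1/3)
Pairs with CG² = 1/6: (0,-1): −√(1/6); (-1,0): +√(1/6)

(0,-1): −√(1/6); (-1,0): +√(1/6)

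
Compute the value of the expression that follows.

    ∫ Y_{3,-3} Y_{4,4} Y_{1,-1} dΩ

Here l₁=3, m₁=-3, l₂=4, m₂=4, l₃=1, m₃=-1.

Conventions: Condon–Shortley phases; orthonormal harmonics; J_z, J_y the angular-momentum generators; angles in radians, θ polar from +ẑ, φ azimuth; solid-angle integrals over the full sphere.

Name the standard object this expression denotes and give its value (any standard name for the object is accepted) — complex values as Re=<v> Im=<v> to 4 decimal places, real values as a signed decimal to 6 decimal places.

This is a Gaunt coefficient — the integral of a triple product of spherical harmonics over the sphere.
Rules hold: Σm=0, L=8 even, 1≤1≤7.
N = 7·9·3 = 189
Δ = 6!·0!·2!/9! = 1/252
Racah Σ t=3..3: t=3:−1/36 = -1/36
⇒ 3j(3 4 1; 0 0 0)² = 4/63, sgn +1
Racah Σ t=6..6: t=6:+1/1440 = 1/1440
⇒ 3j(3 4 1; -3 4 -1)² = 1/9, sgn +1
4πI² = N·(3j₀)²·(3jₘ)² = 4/3
I = +1·√(1.33333/4π) = 0.32573501

Gaunt coefficient, +0.325735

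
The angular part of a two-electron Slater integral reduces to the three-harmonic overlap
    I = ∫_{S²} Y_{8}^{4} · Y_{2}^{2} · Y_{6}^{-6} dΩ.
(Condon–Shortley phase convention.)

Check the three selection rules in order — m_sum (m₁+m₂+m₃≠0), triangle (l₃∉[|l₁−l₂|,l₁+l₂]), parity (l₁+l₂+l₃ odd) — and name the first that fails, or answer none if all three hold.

none

azimuthal sum: 4 + 2 − 6 = 0  ✓
6 ≤ 6 ≤ 10 (triangle on l)  ✓
L = 8 + 2 + 6 = 16 (even)  ✓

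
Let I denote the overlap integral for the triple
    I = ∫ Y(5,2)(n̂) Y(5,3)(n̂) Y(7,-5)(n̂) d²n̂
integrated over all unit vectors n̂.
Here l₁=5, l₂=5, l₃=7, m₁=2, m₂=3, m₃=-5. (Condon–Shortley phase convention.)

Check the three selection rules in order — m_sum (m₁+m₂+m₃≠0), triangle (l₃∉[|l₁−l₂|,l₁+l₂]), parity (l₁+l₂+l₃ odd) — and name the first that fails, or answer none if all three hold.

m₁+m₂+m₃ = 2 + 3 − 5 = 0  ✓
triangle: |5−5|=0 ≤ l₃=7 ≤ 5+5=10  ✓
parity: l₁+l₂+l₃ = 17 is odd  ✗

parity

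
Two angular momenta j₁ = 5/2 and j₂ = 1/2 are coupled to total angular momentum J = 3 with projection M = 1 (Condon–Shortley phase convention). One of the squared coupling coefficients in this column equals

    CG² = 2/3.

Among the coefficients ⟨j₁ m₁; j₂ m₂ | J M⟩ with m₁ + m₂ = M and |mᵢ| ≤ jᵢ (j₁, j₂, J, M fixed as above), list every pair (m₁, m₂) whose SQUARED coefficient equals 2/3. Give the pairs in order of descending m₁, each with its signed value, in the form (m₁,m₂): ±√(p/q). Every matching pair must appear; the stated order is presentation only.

(1/2,1/2): +√(2/3)

Admissible pairs with m₁+m₂ = M = 1: (1/2,1/2), (3/2,-1/2)
  (m₁,m₂)=(3/2,-1/2): CG² = 1/3, CG = +√(1/3)
  (m₁,m₂)=(1/2,1/2): CG² = 2/3, CG = +√(2/3)   ← matches the target
Pairs with CG² = 2/3: (1/2,1/2): +√(2/3)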